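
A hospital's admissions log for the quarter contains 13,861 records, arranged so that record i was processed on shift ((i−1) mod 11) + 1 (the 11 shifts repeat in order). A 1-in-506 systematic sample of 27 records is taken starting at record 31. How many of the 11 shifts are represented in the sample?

Consecutive selections differ by k = 506, so their shift numbers differ by 506 mod 11 = 0.
gcd(506, 11) = 11, so the sample visits 11/11 = 1 distinct residues mod 11.
Start 31 is shift 9; the shifts hit are 9.

1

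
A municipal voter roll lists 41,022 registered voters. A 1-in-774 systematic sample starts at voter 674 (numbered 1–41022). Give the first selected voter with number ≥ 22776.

k = 774
Steps past start: ⌈(22776 − 674)/774⌉ = ⌈22102/774⌉ = 29
Selected voter: 674 + 29×774 = 23120

23120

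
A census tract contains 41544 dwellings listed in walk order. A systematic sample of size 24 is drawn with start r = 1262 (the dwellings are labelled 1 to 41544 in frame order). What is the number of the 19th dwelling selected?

32420

k = 41544/24 = 1731
19th selection = r + (19−1)·k = 1262 + 18×1731 = 1262 + 31158 = 32420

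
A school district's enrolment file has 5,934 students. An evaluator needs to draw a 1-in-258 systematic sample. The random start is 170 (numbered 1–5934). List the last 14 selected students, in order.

10th selection = 170 + 9×258 = 2492
11th: 2492 + 258 = 2750
12th: 2750 + 258 = 3008
13th: 3008 + 258 = 3266
14th: 3266 + 258 = 3524
15th: 3524 + 258 = 3782
16th: 3782 + 258 = 4040
17th: 4040 + 258 = 4298
18th: 4298 + 258 = 4556
19th: 4556 + 258 = 4814
20th: 4814 + 258 = 5072
21st: 5072 + 258 = 5330
22nd: 5330 + 258 = 5588
23rd: 5588 + 258 = 5846

2492, 2750, 3008, 3266, 3524, 3782, 4040, 4298, 4556, 4814, 5072, 5330, 5588, 5846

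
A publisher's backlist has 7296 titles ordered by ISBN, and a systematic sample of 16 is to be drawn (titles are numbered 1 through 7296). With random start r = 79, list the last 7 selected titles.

4183, 4639, 5095, 5551, 6007, 6463, 6919

k = N/n = 7296/16 = 456
10th selection = 79 + 9×456 = 4183
11th: 4183 + 456 = 4639
12th: 4639 + 456 = 5095
13th: 5095 + 456 = 5551
14th: 5551 + 456 = 6007
15th: 6007 + 456 = 6463
16th: 6463 + 456 = 6919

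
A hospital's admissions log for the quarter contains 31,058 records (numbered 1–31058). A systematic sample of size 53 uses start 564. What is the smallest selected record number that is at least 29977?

k = 31058/53 = 586
Steps past start: ⌈(29977 − 564)/586⌉ = ⌈29413/586⌉ = 51
Selected record: 564 + 51×586 = 30450

30450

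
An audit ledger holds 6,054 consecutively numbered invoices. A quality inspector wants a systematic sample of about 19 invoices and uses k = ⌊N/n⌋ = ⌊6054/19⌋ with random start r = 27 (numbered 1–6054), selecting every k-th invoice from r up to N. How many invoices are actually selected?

k = ⌊6054/19⌋ = 318
Achieved size = ⌊(6054 − 27)/318⌋ + 1 = ⌊6027/318⌋ + 1 = 18 + 1 = 19
(last selection: 27 + 18×318 = 5751 ≤ 6054; next would be 6069 > 6054)

19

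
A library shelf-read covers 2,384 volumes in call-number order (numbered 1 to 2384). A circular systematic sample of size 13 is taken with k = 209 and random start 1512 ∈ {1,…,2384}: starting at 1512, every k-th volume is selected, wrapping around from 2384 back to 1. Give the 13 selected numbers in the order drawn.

Selection 1: 1512
Selection 2: 1512 + 209 = 1721
Selection 3: 1721 + 209 = 1930
Selection 4: 1930 + 209 = 2139
Selection 5: 2139 + 209 = 2348
Selection 6: 2348 + 209 = 2557 → 2557 − 2384 = 173
Selection 7: 173 + 209 = 382
Selection 8: 382 + 209 = 591
Selection 9: 591 + 209 = 800
Selection 10: 800 + 209 = 1009
Selection 11: 1009 + 209 = 1218
Selection 12: 1218 + 209 = 1427
Selection 13: 1427 + 209 = 1636

1512, 1721, 1930, 2139, 2348, 173, 382, 591, 800, 1009, 1218, 1427, 1636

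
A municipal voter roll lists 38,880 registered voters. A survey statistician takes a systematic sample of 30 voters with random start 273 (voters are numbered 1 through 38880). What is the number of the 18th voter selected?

22305

k = 38880/30 = 1296
18th selection = r + (18−1)·k = 273 + 17×1296 = 273 + 22032 = 22305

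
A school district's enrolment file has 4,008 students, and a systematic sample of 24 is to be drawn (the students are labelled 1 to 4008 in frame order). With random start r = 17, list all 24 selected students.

17, 184, 351, 518, 685, 852, 1019, 1186, 1353, 1520, 1687, 1854, 2021, 2188, 2355, 2522, 2689, 2856, 3023, 3190, 3357, 3524, 3691, 3858

k = N/n = 4008/24 = 167
student 1: 17
student 2: 17 + 167 = 184
student 3: 184 + 167 = 351
student 4: 351 + 167 = 518
student 5: 518 + 167 = 685
student 6: 685 + 167 = 852
student 7: 852 + 167 = 1019
student 8: 1019 + 167 = 1186
student 9: 1186 + 167 = 1353
student 10: 1353 + 167 = 1520
student 11: 1520 + 167 = 1687
student 12: 1687 + 167 = 1854
student 13: 1854 + 167 = 2021
student 14: 2021 + 167 = 2188
student 15: 2188 + 167 = 2355
student 16: 2355 + 167 = 2522
student 17: 2522 + 167 = 2689
student 18: 2689 + 167 = 2856
student 19: 2856 + 167 = 3023
student 20: 3023 + 167 = 3190
student 21: 3190 + 167 = 3357
student 22: 3357 + 167 = 3524
student 23: 3524 + 167 = 3691
student 24: 3691 + 167 = 3858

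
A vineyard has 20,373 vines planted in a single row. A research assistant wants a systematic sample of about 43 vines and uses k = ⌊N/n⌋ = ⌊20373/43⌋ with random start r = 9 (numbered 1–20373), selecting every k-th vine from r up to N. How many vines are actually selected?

44

k = ⌊20373/43⌋ = 473
Achieved size = ⌊(20373 − 9)/473⌋ + 1 = ⌊20364/473⌋ + 1 = 43 + 1 = 44
(last selection: 9 + 43×473 = 20348 ≤ 20373; next would be 20821 > 20373)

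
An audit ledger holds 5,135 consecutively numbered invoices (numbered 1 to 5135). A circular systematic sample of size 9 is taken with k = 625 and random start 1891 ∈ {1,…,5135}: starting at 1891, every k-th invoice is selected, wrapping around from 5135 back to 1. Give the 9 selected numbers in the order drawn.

Selection 1: 1891
Selection 2: 1891 + 625 = 2516
Selection 3: 2516 + 625 = 3141
Selection 4: 3141 + 625 = 3766
Selection 5: 3766 + 625 = 4391
Selection 6: 4391 + 625 = 5016
Selection 7: 5016 + 625 = 5641 → 5641 − 5135 = 506
Selection 8: 506 + 625 = 1131
Selection 9: 1131 + 625 = 1756

1891, 2516, 3141, 3766, 4391, 5016, 506, 1131, 1756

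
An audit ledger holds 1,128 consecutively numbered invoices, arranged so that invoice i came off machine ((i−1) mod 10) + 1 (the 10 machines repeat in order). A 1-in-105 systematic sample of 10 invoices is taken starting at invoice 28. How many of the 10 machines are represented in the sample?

Consecutive selections differ by k = 105, so their machine numbers differ by 105 mod 10 = 5.
gcd(105, 10) = 5, so the sample visits 10/5 = 2 distinct residues mod 10.
Start 28 is machine 8; the machines hit are 3, 8.

2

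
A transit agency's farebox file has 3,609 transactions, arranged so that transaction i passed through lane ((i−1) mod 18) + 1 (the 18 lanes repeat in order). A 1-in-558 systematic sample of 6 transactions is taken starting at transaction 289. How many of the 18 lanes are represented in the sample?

1

Consecutive selections differ by k = 558, so their lane numbers differ by 558 mod 18 = 0.
gcd(558, 18) = 18, so the sample visits 18/18 = 1 distinct residues mod 18.
Start 289 is lane 1; the lanes hit are 1.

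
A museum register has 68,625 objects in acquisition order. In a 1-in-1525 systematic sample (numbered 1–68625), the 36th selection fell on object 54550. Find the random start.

1175

k = 1525
r = 54550 − (36−1)×1525 = 54550 − 53375 = 1175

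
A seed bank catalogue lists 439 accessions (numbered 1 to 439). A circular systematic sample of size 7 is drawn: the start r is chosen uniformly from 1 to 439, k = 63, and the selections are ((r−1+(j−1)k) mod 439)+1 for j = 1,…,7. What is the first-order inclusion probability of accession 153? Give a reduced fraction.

7/439

For each position j, as r ranges over 1…439 the j-th selection hits every accession exactly once, so accession 153 is selected for exactly 7 of the 439 starts.
Inclusion probability = 7/439.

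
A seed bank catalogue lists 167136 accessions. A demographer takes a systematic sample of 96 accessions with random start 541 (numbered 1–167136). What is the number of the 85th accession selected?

146785

k = 167136/96 = 1741
85th selection = r + (85−1)·k = 541 + 84×1741 = 541 + 146244 = 146785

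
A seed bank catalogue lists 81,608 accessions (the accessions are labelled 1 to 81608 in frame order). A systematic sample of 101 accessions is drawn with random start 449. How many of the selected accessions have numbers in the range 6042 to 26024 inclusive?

k = 81608/101 = 808
First selection ≥ 6042: 449 + ⌈(6042−449)/808⌉·808 = 449 + 7×808 = 6105
Last selection ≤ 26024: 449 + ⌊(26024−449)/808⌋·808 = 449 + 31×808 = 25497
Count = 31 − 7 + 1 = 25

25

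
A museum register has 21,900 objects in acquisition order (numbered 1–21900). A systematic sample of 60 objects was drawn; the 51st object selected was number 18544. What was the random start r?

k = 21900/60 = 365
r = 18544 − (51−1)×365 = 18544 − 18250 = 294

294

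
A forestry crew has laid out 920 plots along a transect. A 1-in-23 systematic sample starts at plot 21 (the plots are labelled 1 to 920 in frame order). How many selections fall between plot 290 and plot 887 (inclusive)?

26

k = 23
First selection ≥ 290: 21 + ⌈(290−21)/23⌉·23 = 21 + 12×23 = 297
Last selection ≤ 887: 21 + ⌊(887−21)/23⌋·23 = 21 + 37×23 = 872
Count = 37 − 12 + 1 = 26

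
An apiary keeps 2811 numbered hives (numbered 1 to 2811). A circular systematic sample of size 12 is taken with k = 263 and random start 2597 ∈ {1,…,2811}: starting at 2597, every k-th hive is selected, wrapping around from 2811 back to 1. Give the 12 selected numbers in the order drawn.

Selection 1: 2597
Selection 2: 2597 + 263 = 2860 → 2860 − 2811 = 49
Selection 3: 49 + 263 = 312
Selection 4: 312 + 263 = 575
Selection 5: 575 + 263 = 838
Selection 6: 838 + 263 = 1101
Selection 7: 1101 + 263 = 1364
Selection 8: 1364 + 263 = 1627
Selection 9: 1627 + 263 = 1890
Selection 10: 1890 + 263 = 2153
Selection 11: 2153 + 263 = 2416
Selection 12: 2416 + 263 = 2679

2597, 49, 312, 575, 838, 1101, 1364, 1627, 1890, 2153, 2416, 2679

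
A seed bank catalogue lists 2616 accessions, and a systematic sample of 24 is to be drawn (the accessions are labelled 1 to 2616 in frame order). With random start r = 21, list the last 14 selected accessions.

1111, 1220, 1329, 1438, 1547, 1656, 1765, 1874, 1983, 2092, 2201, 2310, 2419, 2528

k = N/n = 2616/24 = 109
11th selection = 21 + 10×109 = 1111
12th: 1111 + 109 = 1220
13th: 1220 + 109 = 1329
14th: 1329 + 109 = 1438
15th: 1438 + 109 = 1547
16th: 1547 + 109 = 1656
17th: 1656 + 109 = 1765
18th: 1765 + 109 = 1874
19th: 1874 + 109 = 1983
20th: 1983 + 109 = 2092
21st: 2092 + 109 = 2201
22nd: 2201 + 109 = 2310
23rd: 2310 + 109 = 2419
24th: 2419 + 109 = 2528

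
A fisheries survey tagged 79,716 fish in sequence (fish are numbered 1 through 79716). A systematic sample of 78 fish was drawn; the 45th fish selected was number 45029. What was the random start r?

61

k = 79716/78 = 1022
r = 45029 − (45−1)×1022 = 45029 − 44968 = 61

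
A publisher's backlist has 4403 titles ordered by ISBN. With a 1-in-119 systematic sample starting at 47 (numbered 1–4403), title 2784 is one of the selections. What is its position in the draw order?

24

k = 119
position = (2784 − 47)/119 + 1 = 2737/119 + 1 = 23 + 1 = 24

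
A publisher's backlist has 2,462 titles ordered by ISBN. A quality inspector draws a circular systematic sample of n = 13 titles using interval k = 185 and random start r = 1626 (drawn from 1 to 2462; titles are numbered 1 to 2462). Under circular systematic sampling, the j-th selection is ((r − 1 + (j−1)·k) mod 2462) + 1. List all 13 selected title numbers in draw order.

Selection 1: 1626
Selection 2: 1626 + 185 = 1811
Selection 3: 1811 + 185 = 1996
Selection 4: 1996 + 185 = 2181
Selection 5: 2181 + 185 = 2366
Selection 6: 2366 + 185 = 2551 → 2551 − 2462 = 89
Selection 7: 89 + 185 = 274
Selection 8: 274 + 185 = 459
Selection 9: 459 + 185 = 644
Selection 10: 644 + 185 = 829
Selection 11: 829 + 185 = 1014
Selection 12: 1014 + 185 = 1199
Selection 13: 1199 + 185 = 1384

1626, 1811, 1996, 2181, 2366, 89, 274, 459, 644, 829, 1014, 1199, 1384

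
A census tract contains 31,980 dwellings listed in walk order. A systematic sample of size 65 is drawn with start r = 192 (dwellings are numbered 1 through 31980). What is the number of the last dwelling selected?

k = 31980/65 = 492
65th selection = r + (65−1)·k = 192 + 64×492 = 192 + 31488 = 31680

31680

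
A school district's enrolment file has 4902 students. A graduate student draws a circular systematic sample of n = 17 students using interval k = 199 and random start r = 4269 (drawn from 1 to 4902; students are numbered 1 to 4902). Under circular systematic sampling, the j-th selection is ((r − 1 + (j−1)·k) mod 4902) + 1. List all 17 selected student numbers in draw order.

Selection 1: 4269
Selection 2: 4269 + 199 = 4468
Selection 3: 4468 + 199 = 4667
Selection 4: 4667 + 199 = 4866
Selection 5: 4866 + 199 = 5065 → 5065 − 4902 = 163
Selection 6: 163 + 199 = 362
Selection 7: 362 + 199 = 561
Selection 8: 561 + 199 = 760
Selection 9: 760 + 199 = 959
Selection 10: 959 + 199 = 1158
Selection 11: 1158 + 199 = 1357
Selection 12: 1357 + 199 = 1556
Selection 13: 1556 + 199 = 1755
Selection 14: 1755 + 199 = 1954
Selection 15: 1954 + 199 = 2153
Selection 16: 2153 + 199 = 2352
Selection 17: 2352 + 199 = 2551

4269, 4468, 4667, 4866, 163, 362, 561, 760, 959, 1158, 1357, 1556, 1755, 1954, 2153, 2352, 2551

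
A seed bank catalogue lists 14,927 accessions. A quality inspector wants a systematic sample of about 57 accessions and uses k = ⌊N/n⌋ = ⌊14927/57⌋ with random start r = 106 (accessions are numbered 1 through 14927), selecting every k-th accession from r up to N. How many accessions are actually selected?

57

k = ⌊14927/57⌋ = 261
Achieved size = ⌊(14927 − 106)/261⌋ + 1 = ⌊14821/261⌋ + 1 = 56 + 1 = 57
(last selection: 106 + 56×261 = 14722 ≤ 14927; next would be 14983 > 14927)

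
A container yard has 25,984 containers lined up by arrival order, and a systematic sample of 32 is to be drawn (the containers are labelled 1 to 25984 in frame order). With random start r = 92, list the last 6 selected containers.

k = N/n = 25984/32 = 812
27th selection = 92 + 26×812 = 21204
28th: 21204 + 812 = 22016
29th: 22016 + 812 = 22828
30th: 22828 + 812 = 23640
31st: 23640 + 812 = 24452
32nd: 24452 + 812 = 25264

21204, 22016, 22828, 23640, 24452, 25264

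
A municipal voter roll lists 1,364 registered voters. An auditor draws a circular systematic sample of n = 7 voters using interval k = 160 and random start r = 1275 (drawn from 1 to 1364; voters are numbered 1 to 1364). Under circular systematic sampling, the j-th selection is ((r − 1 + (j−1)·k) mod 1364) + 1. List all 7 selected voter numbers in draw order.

Selection 1: 1275
Selection 2: 1275 + 160 = 1435 → 1435 − 1364 = 71
Selection 3: 71 + 160 = 231
Selection 4: 231 + 160 = 391
Selection 5: 391 + 160 = 551
Selection 6: 551 + 160 = 711
Selection 7: 711 + 160 = 871

1275, 71, 231, 391, 551, 711, 871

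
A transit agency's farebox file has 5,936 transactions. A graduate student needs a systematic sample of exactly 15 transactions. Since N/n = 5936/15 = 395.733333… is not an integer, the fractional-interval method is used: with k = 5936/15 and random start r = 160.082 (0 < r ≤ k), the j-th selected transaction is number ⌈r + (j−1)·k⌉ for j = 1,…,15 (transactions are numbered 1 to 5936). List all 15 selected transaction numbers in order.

161, 556, 952, 1348, 1744, 2139, 2535, 2931, 3326, 3722, 4118, 4514, 4909, 5305, 5701

j=1: r + 0k = 160.082 → ⌈·⌉ = 161
j=2: r + 1k = 555.815333… → ⌈·⌉ = 556
j=3: r + 2k = 951.548666… → ⌈·⌉ = 952
j=4: r + 3k = 1347.282 → ⌈·⌉ = 1348
j=5: r + 4k = 1743.015333… → ⌈·⌉ = 1744
j=6: r + 5k = 2138.748666… → ⌈·⌉ = 2139
j=7: r + 6k = 2534.482 → ⌈·⌉ = 2535
j=8: r + 7k = 2930.215333… → ⌈·⌉ = 2931
j=9: r + 8k = 3325.948666… → ⌈·⌉ = 3326
j=10: r + 9k = 3721.682 → ⌈·⌉ = 3722
j=11: r + 10k = 4117.415333… → ⌈·⌉ = 4118
j=12: r + 11k = 4513.148666… → ⌈·⌉ = 4514
j=13: r + 12k = 4908.882 → ⌈·⌉ = 4909
j=14: r + 13k = 5304.615333… → ⌈·⌉ = 5305
j=15: r + 14k = 5700.348666… → ⌈·⌉ = 5701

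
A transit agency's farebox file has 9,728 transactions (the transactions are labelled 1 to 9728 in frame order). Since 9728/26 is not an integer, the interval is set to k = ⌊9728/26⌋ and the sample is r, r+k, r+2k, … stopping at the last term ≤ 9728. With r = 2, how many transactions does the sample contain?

k = ⌊9728/26⌋ = 374
Achieved size = ⌊(9728 − 2)/374⌋ + 1 = ⌊9726/374⌋ + 1 = 26 + 1 = 27
(last selection: 2 + 26×374 = 9726 ≤ 9728; next would be 10100 > 9728)

27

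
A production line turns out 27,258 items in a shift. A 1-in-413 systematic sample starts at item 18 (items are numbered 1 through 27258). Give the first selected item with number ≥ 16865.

k = 413
Steps past start: ⌈(16865 − 18)/413⌉ = ⌈16847/413⌉ = 41
Selected item: 18 + 41×413 = 16951

16951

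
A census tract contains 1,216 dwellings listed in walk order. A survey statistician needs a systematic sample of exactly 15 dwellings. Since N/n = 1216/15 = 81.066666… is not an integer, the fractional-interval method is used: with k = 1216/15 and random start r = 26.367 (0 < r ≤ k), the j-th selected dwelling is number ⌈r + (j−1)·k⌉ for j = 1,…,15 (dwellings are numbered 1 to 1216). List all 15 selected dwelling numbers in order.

j=1: r + 0k = 26.367 → ⌈·⌉ = 27
j=2: r + 1k = 107.433666… → ⌈·⌉ = 108
j=3: r + 2k = 188.500333… → ⌈·⌉ = 189
j=4: r + 3k = 269.567 → ⌈·⌉ = 270
j=5: r + 4k = 350.633666… → ⌈·⌉ = 351
j=6: r + 5k = 431.700333… → ⌈·⌉ = 432
j=7: r + 6k = 512.767 → ⌈·⌉ = 513
j=8: r + 7k = 593.833666… → ⌈·⌉ = 594
j=9: r + 8k = 674.900333… → ⌈·⌉ = 675
j=10: r + 9k = 755.967 → ⌈·⌉ = 756
j=11: r + 10k = 837.033666… → ⌈·⌉ = 838
j=12: r + 11k = 918.100333… → ⌈·⌉ = 919
j=13: r + 12k = 999.167 → ⌈·⌉ = 1000
j=14: r + 13k = 1080.233666… → ⌈·⌉ = 1081
j=15: r + 14k = 1161.300333… → ⌈·⌉ = 1162

27, 108, 189, 270, 351, 432, 513, 594, 675, 756, 838, 919, 1000, 1081, 1162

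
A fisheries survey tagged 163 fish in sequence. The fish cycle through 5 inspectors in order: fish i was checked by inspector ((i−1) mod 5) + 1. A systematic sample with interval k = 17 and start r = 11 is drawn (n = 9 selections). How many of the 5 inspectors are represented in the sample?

5

Consecutive selections differ by k = 17, so their inspector numbers differ by 17 mod 5 = 2.
gcd(17, 5) = 1, so the sample visits 5/1 = 5 distinct residues mod 5.
Start 11 is inspector 1; the inspectors hit are 1, 2, 3, 4, 5.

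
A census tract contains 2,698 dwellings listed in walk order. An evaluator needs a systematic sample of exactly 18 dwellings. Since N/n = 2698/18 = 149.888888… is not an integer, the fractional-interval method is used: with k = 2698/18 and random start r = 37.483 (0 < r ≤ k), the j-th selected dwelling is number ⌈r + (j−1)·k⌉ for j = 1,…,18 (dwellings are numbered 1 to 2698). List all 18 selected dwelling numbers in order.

38, 188, 338, 488, 638, 787, 937, 1087, 1237, 1387, 1537, 1687, 1837, 1987, 2136, 2286, 2436, 2586

j=1: r + 0k = 37.483 → ⌈·⌉ = 38
j=2: r + 1k = 187.371888… → ⌈·⌉ = 188
j=3: r + 2k = 337.260777… → ⌈·⌉ = 338
j=4: r + 3k = 487.149666… → ⌈·⌉ = 488
j=5: r + 4k = 637.038555… → ⌈·⌉ = 638
j=6: r + 5k = 786.927444… → ⌈·⌉ = 787
j=7: r + 6k = 936.816333… → ⌈·⌉ = 937
j=8: r + 7k = 1086.705222… → ⌈·⌉ = 1087
j=9: r + 8k = 1236.594111… → ⌈·⌉ = 1237
j=10: r + 9k = 1386.483 → ⌈·⌉ = 1387
j=11: r + 10k = 1536.371888… → ⌈·⌉ = 1537
j=12: r + 11k = 1686.260777… → ⌈·⌉ = 1687
j=13: r + 12k = 1836.149666… → ⌈·⌉ = 1837
j=14: r + 13k = 1986.038555… → ⌈·⌉ = 1987
j=15: r + 14k = 2135.927444… → ⌈·⌉ = 2136
j=16: r + 15k = 2285.816333… → ⌈·⌉ = 2286
j=17: r + 16k = 2435.705222… → ⌈·⌉ = 2436
j=18: r + 17k = 2585.594111… → ⌈·⌉ = 2586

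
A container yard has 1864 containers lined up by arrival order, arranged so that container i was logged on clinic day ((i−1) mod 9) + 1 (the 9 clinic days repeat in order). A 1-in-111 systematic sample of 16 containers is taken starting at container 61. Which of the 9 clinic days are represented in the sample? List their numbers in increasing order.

Consecutive selections differ by k = 111, so their clinic day numbers differ by 111 mod 9 = 3.
gcd(111, 9) = 3, so the sample visits 9/3 = 3 distinct residues mod 9.
Start 61 is clinic day 7; the clinic days hit are 1, 4, 7.

1, 4, 7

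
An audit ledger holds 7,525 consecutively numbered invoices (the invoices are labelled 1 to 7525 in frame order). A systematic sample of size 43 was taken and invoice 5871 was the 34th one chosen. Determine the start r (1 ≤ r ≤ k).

96

k = 7525/43 = 175
r = 5871 − (34−1)×175 = 5871 − 5775 = 96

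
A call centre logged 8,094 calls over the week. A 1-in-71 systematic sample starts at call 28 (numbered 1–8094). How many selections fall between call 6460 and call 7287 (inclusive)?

k = 71
First selection ≥ 6460: 28 + ⌈(6460−28)/71⌉·71 = 28 + 91×71 = 6489
Last selection ≤ 7287: 28 + ⌊(7287−28)/71⌋·71 = 28 + 102×71 = 7270
Count = 102 − 91 + 1 = 12

12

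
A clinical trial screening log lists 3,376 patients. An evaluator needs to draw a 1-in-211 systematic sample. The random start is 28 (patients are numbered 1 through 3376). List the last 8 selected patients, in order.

9th selection = 28 + 8×211 = 1716
10th: 1716 + 211 = 1927
11th: 1927 + 211 = 2138
12th: 2138 + 211 = 2349
13th: 2349 + 211 = 2560
14th: 2560 + 211 = 2771
15th: 2771 + 211 = 2982
16th: 2982 + 211 = 3193

1716, 1927, 2138, 2349, 2560, 2771, 2982, 3193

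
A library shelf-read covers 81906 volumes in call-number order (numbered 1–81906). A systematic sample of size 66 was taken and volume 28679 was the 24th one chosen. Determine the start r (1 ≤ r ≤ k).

136

k = 81906/66 = 1241
r = 28679 − (24−1)×1241 = 28679 − 28543 = 136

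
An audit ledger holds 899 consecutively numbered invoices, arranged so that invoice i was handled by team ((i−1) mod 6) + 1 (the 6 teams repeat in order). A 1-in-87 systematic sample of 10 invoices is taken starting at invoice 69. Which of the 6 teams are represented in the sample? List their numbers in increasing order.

3, 6

Consecutive selections differ by k = 87, so their team numbers differ by 87 mod 6 = 3.
gcd(87, 6) = 3, so the sample visits 6/3 = 2 distinct residues mod 6.
Start 69 is team 3; the teams hit are 3, 6.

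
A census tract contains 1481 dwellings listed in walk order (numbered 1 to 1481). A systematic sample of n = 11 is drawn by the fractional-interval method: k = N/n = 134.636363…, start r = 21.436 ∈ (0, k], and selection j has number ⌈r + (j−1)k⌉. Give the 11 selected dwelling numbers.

j=1: r + 0k = 21.436 → ⌈·⌉ = 22
j=2: r + 1k = 156.072363… → ⌈·⌉ = 157
j=3: r + 2k = 290.708727… → ⌈·⌉ = 291
j=4: r + 3k = 425.345090… → ⌈·⌉ = 426
j=5: r + 4k = 559.981454… → ⌈·⌉ = 560
j=6: r + 5k = 694.617818… → ⌈·⌉ = 695
j=7: r + 6k = 829.254181… → ⌈·⌉ = 830
j=8: r + 7k = 963.890545… → ⌈·⌉ = 964
j=9: r + 8k = 1098.526909… → ⌈·⌉ = 1099
j=10: r + 9k = 1233.163272… → ⌈·⌉ = 1234
j=11: r + 10k = 1367.799636… → ⌈·⌉ = 1368

22, 157, 291, 426, 560, 695, 830, 964, 1099, 1234, 1368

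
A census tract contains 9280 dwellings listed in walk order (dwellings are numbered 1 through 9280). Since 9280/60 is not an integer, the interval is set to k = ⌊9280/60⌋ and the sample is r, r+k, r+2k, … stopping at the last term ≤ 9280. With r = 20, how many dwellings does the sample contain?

k = ⌊9280/60⌋ = 154
Achieved size = ⌊(9280 − 20)/154⌋ + 1 = ⌊9260/154⌋ + 1 = 60 + 1 = 61
(last selection: 20 + 60×154 = 9260 ≤ 9280; next would be 9414 > 9280)

61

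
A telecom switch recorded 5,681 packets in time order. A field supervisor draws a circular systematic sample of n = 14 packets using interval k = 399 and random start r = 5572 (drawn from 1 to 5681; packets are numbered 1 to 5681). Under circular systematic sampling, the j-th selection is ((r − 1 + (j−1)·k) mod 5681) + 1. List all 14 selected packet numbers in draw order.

Selection 1: 5572
Selection 2: 5572 + 399 = 5971 → 5971 − 5681 = 290
Selection 3: 290 + 399 = 689
Selection 4: 689 + 399 = 1088
Selection 5: 1088 + 399 = 1487
Selection 6: 1487 + 399 = 1886
Selection 7: 1886 + 399 = 2285
Selection 8: 2285 + 399 = 2684
Selection 9: 2684 + 399 = 3083
Selection 10: 3083 + 399 = 3482
Selection 11: 3482 + 399 = 3881
Selection 12: 3881 + 399 = 4280
Selection 13: 4280 + 399 = 4679
Selection 14: 4679 + 399 = 5078

5572, 290, 689, 1088, 1487, 1886, 2285, 2684, 3083, 3482, 3881, 4280, 4679, 5078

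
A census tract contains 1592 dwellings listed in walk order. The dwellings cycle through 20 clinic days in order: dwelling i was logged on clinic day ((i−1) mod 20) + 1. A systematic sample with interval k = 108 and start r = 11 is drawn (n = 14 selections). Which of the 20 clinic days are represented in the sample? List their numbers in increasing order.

3, 7, 11, 15, 19

Consecutive selections differ by k = 108, so their clinic day numbers differ by 108 mod 20 = 8.
gcd(108, 20) = 4, so the sample visits 20/4 = 5 distinct residues mod 20.
Start 11 is clinic day 11; the clinic days hit are 3, 7, 11, 15, 19.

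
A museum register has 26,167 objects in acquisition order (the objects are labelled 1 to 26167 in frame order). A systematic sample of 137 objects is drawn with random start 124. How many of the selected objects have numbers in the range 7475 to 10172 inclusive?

k = 26167/137 = 191
First selection ≥ 7475: 124 + ⌈(7475−124)/191⌉·191 = 124 + 39×191 = 7573
Last selection ≤ 10172: 124 + ⌊(10172−124)/191⌋·191 = 124 + 52×191 = 10056
Count = 52 − 39 + 1 = 14

14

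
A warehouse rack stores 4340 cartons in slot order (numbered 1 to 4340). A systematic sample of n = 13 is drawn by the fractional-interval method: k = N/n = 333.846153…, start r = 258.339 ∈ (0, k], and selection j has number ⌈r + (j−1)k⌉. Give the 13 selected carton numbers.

j=1: r + 0k = 258.339 → ⌈·⌉ = 259
j=2: r + 1k = 592.185153… → ⌈·⌉ = 593
j=3: r + 2k = 926.031307… → ⌈·⌉ = 927
j=4: r + 3k = 1259.877461… → ⌈·⌉ = 1260
j=5: r + 4k = 1593.723615… → ⌈·⌉ = 1594
j=6: r + 5k = 1927.569769… → ⌈·⌉ = 1928
j=7: r + 6k = 2261.415923… → ⌈·⌉ = 2262
j=8: r + 7k = 2595.262076… → ⌈·⌉ = 2596
j=9: r + 8k = 2929.108230… → ⌈·⌉ = 2930
j=10: r + 9k = 3262.954384… → ⌈·⌉ = 3263
j=11: r + 10k = 3596.800538… → ⌈·⌉ = 3597
j=12: r + 11k = 3930.646692… → ⌈·⌉ = 3931
j=13: r + 12k = 4264.492846… → ⌈·⌉ = 4265

259, 593, 927, 1260, 1594, 1928, 2262, 2596, 2930, 3263, 3597, 3931, 4265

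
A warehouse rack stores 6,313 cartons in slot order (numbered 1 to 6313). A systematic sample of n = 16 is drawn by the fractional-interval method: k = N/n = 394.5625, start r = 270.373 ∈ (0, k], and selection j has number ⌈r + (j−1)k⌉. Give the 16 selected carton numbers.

j=1: r + 0k = 270.373 → ⌈·⌉ = 271
j=2: r + 1k = 664.9355 → ⌈·⌉ = 665
j=3: r + 2k = 1059.498 → ⌈·⌉ = 1060
j=4: r + 3k = 1454.0605 → ⌈·⌉ = 1455
j=5: r + 4k = 1848.623 → ⌈·⌉ = 1849
j=6: r + 5k = 2243.1855 → ⌈·⌉ = 2244
j=7: r + 6k = 2637.748 → ⌈·⌉ = 2638
j=8: r + 7k = 3032.3105 → ⌈·⌉ = 3033
j=9: r + 8k = 3426.873 → ⌈·⌉ = 3427
j=10: r + 9k = 3821.4355 → ⌈·⌉ = 3822
j=11: r + 10k = 4215.998 → ⌈·⌉ = 4216
j=12: r + 11k = 4610.5605 → ⌈·⌉ = 4611
j=13: r + 12k = 5005.123 → ⌈·⌉ = 5006
j=14: r + 13k = 5399.6855 → ⌈·⌉ = 5400
j=15: r + 14k = 5794.248 → ⌈·⌉ = 5795
j=16: r + 15k = 6188.8105 → ⌈·⌉ = 6189

271, 665, 1060, 1455, 1849, 2244, 2638, 3033, 3427, 3822, 4216, 4611, 5006, 5400, 5795, 6189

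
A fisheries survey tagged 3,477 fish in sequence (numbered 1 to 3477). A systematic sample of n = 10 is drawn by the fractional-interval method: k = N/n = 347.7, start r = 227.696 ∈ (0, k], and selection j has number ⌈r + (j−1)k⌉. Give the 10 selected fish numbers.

j=1: r + 0k = 227.696 → ⌈·⌉ = 228
j=2: r + 1k = 575.396 → ⌈·⌉ = 576
j=3: r + 2k = 923.096 → ⌈·⌉ = 924
j=4: r + 3k = 1270.796 → ⌈·⌉ = 1271
j=5: r + 4k = 1618.496 → ⌈·⌉ = 1619
j=6: r + 5k = 1966.196 → ⌈·⌉ = 1967
j=7: r + 6k = 2313.896 → ⌈·⌉ = 2314
j=8: r + 7k = 2661.596 → ⌈·⌉ = 2662
j=9: r + 8k = 3009.296 → ⌈·⌉ = 3010
j=10: r + 9k = 3356.996 → ⌈·⌉ = 3357

228, 576, 924, 1271, 1619, 1967, 2314, 2662, 3010, 3357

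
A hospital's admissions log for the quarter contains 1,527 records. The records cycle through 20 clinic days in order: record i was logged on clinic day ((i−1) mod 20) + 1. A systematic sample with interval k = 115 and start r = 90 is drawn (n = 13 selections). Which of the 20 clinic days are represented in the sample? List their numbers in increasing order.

Consecutive selections differ by k = 115, so their clinic day numbers differ by 115 mod 20 = 15.
gcd(115, 20) = 5, so the sample visits 20/5 = 4 distinct residues mod 20.
Start 90 is clinic day 10; the clinic days hit are 5, 10, 15, 20.

5, 10, 15, 20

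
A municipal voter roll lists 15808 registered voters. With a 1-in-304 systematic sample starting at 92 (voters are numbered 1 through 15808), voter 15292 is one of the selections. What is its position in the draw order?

k = 304
position = (15292 − 92)/304 + 1 = 15200/304 + 1 = 50 + 1 = 51

51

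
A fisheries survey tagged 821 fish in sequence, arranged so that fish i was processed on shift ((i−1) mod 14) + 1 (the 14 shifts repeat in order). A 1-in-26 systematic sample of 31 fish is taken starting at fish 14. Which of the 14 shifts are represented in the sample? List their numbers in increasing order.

2, 4, 6, 8, 10, 12, 14

Consecutive selections differ by k = 26, so their shift numbers differ by 26 mod 14 = 12.
gcd(26, 14) = 2, so the sample visits 14/2 = 7 distinct residues mod 14.
Start 14 is shift 14; the shifts hit are 2, 4, 6, 8, 10, 12, 14.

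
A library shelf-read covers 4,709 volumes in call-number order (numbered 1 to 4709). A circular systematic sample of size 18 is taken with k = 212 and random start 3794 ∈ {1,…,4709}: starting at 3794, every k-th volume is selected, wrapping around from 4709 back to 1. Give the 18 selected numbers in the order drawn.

Selection 1: 3794
Selection 2: 3794 + 212 = 4006
Selection 3: 4006 + 212 = 4218
Selection 4: 4218 + 212 = 4430
Selection 5: 4430 + 212 = 4642
Selection 6: 4642 + 212 = 4854 → 4854 − 4709 = 145
Selection 7: 145 + 212 = 357
Selection 8: 357 + 212 = 569
Selection 9: 569 + 212 = 781
Selection 10: 781 + 212 = 993
Selection 11: 993 + 212 = 1205
Selection 12: 1205 + 212 = 1417
Selection 13: 1417 + 212 = 1629
Selection 14: 1629 + 212 = 1841
Selection 15: 1841 + 212 = 2053
Selection 16: 2053 + 212 = 2265
Selection 17: 2265 + 212 = 2477
Selection 18: 2477 + 212 = 2689

3794, 4006, 4218, 4430, 4642, 145, 357, 569, 781, 993, 1205, 1417, 1629, 1841, 2053, 2265, 2477, 2689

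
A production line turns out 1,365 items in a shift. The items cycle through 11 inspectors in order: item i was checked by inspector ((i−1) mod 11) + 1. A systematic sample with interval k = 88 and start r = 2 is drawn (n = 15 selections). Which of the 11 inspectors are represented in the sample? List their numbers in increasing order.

2

Consecutive selections differ by k = 88, so their inspector numbers differ by 88 mod 11 = 0.
gcd(88, 11) = 11, so the sample visits 11/11 = 1 distinct residues mod 11.
Start 2 is inspector 2; the inspectors hit are 2.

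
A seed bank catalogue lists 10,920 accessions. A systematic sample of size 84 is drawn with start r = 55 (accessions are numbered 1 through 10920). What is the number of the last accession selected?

10845

k = 10920/84 = 130
84th selection = r + (84−1)·k = 55 + 83×130 = 55 + 10790 = 10845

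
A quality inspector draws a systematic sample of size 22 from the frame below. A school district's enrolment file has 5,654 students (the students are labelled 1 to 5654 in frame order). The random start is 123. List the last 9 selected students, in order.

k = N/n = 5654/22 = 257
14th selection = 123 + 13×257 = 3464
15th: 3464 + 257 = 3721
16th: 3721 + 257 = 3978
17th: 3978 + 257 = 4235
18th: 4235 + 257 = 4492
19th: 4492 + 257 = 4749
20th: 4749 + 257 = 5006
21st: 5006 + 257 = 5263
22nd: 5263 + 257 = 5520

3464, 3721, 3978, 4235, 4492, 4749, 5006, 5263, 5520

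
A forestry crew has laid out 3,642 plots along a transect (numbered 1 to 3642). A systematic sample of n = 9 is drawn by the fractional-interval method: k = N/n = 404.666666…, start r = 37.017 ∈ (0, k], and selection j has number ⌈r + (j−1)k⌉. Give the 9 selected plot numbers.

38, 442, 847, 1252, 1656, 2061, 2466, 2870, 3275

j=1: r + 0k = 37.017 → ⌈·⌉ = 38
j=2: r + 1k = 441.683666… → ⌈·⌉ = 442
j=3: r + 2k = 846.350333… → ⌈·⌉ = 847
j=4: r + 3k = 1251.017 → ⌈·⌉ = 1252
j=5: r + 4k = 1655.683666… → ⌈·⌉ = 1656
j=6: r + 5k = 2060.350333… → ⌈·⌉ = 2061
j=7: r + 6k = 2465.017 → ⌈·⌉ = 2466
j=8: r + 7k = 2869.683666… → ⌈·⌉ = 2870
j=9: r + 8k = 3274.350333… → ⌈·⌉ = 3275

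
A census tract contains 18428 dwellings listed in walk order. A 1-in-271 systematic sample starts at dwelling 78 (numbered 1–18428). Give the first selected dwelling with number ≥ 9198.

k = 271
Steps past start: ⌈(9198 − 78)/271⌉ = ⌈9120/271⌉ = 34
Selected dwelling: 78 + 34×271 = 9292

9292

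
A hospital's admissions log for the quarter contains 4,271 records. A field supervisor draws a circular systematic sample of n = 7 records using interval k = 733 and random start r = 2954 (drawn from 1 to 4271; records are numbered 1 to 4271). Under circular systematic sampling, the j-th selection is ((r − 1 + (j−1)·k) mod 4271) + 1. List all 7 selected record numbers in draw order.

Selection 1: 2954
Selection 2: 2954 + 733 = 3687
Selection 3: 3687 + 733 = 4420 → 4420 − 4271 = 149
Selection 4: 149 + 733 = 882
Selection 5: 882 + 733 = 1615
Selection 6: 1615 + 733 = 2348
Selection 7: 2348 + 733 = 3081

2954, 3687, 149, 882, 1615, 2348, 3081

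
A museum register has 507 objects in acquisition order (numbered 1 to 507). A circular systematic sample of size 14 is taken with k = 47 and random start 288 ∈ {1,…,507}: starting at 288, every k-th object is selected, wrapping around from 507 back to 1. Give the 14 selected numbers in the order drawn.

288, 335, 382, 429, 476, 16, 63, 110, 157, 204, 251, 298, 345, 392

Selection 1: 288
Selection 2: 288 + 47 = 335
Selection 3: 335 + 47 = 382
Selection 4: 382 + 47 = 429
Selection 5: 429 + 47 = 476
Selection 6: 476 + 47 = 523 → 523 − 507 = 16
Selection 7: 16 + 47 = 63
Selection 8: 63 + 47 = 110
Selection 9: 110 + 47 = 157
Selection 10: 157 + 47 = 204
Selection 11: 204 + 47 = 251
Selection 12: 251 + 47 = 298
Selection 13: 298 + 47 = 345
Selection 14: 345 + 47 = 392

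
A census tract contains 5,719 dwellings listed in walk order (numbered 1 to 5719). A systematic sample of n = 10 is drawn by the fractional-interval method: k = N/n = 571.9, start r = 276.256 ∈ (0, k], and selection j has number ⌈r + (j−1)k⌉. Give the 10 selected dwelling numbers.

j=1: r + 0k = 276.256 → ⌈·⌉ = 277
j=2: r + 1k = 848.156 → ⌈·⌉ = 849
j=3: r + 2k = 1420.056 → ⌈·⌉ = 1421
j=4: r + 3k = 1991.956 → ⌈·⌉ = 1992
j=5: r + 4k = 2563.856 → ⌈·⌉ = 2564
j=6: r + 5k = 3135.756 → ⌈·⌉ = 3136
j=7: r + 6k = 3707.656 → ⌈·⌉ = 3708
j=8: r + 7k = 4279.556 → ⌈·⌉ = 4280
j=9: r + 8k = 4851.456 → ⌈·⌉ = 4852
j=10: r + 9k = 5423.356 → ⌈·⌉ = 5424

277, 849, 1421, 1992, 2564, 3136, 3708, 4280, 4852, 5424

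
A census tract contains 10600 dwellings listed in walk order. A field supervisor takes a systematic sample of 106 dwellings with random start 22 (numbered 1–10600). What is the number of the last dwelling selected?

10522

k = 10600/106 = 100
106th selection = r + (106−1)·k = 22 + 105×100 = 22 + 10500 = 10522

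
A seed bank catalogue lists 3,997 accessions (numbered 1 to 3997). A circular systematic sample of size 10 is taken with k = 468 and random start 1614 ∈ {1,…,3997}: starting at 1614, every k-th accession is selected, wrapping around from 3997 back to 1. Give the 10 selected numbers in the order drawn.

1614, 2082, 2550, 3018, 3486, 3954, 425, 893, 1361, 1829

Selection 1: 1614
Selection 2: 1614 + 468 = 2082
Selection 3: 2082 + 468 = 2550
Selection 4: 2550 + 468 = 3018
Selection 5: 3018 + 468 = 3486
Selection 6: 3486 + 468 = 3954
Selection 7: 3954 + 468 = 4422 → 4422 − 3997 = 425
Selection 8: 425 + 468 = 893
Selection 9: 893 + 468 = 1361
Selection 10: 1361 + 468 = 1829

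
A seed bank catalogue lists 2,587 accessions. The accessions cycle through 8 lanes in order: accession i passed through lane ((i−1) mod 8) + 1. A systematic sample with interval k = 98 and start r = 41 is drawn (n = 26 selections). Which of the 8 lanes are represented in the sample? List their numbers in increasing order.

Consecutive selections differ by k = 98, so their lane numbers differ by 98 mod 8 = 2.
gcd(98, 8) = 2, so the sample visits 8/2 = 4 distinct residues mod 8.
Start 41 is lane 1; the lanes hit are 1, 3, 5, 7.

1, 3, 5, 7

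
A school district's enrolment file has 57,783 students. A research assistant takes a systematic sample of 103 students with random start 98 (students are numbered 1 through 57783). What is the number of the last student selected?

k = 57783/103 = 561
103rd selection = r + (103−1)·k = 98 + 102×561 = 98 + 57222 = 57320

57320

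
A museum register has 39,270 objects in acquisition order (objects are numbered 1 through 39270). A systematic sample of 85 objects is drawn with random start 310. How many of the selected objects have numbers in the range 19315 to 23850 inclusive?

k = 39270/85 = 462
First selection ≥ 19315: 310 + ⌈(19315−310)/462⌉·462 = 310 + 42×462 = 19714
Last selection ≤ 23850: 310 + ⌊(23850−310)/462⌋·462 = 310 + 50×462 = 23410
Count = 50 − 42 + 1 = 9

9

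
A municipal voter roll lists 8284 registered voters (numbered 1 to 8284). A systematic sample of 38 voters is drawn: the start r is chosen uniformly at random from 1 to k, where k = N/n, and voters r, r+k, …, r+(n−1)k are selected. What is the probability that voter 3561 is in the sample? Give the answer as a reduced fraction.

1/218

k = 8284/38 = 218.
Voter 3561 is selected iff r ≡ 3561 (mod 218); exactly one such r in {1,…,218}.
Inclusion probability = 1/218.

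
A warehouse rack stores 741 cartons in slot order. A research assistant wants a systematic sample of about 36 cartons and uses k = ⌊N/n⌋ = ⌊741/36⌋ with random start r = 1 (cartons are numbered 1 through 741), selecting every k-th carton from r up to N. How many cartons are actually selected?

k = ⌊741/36⌋ = 20
Achieved size = ⌊(741 − 1)/20⌋ + 1 = ⌊740/20⌋ + 1 = 37 + 1 = 38
(last selection: 1 + 37×20 = 741 ≤ 741; next would be 761 > 741)

38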